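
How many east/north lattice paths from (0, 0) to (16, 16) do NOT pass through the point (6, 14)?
Number of paths = 598522230

Total paths from (0, 0) to (16, 16): C(32, 16) = 601080390. Paths through (6, 14): (paths (0, 0) → (6, 14)) × (paths (6, 14) → (16, 16)) = C(20, 6) · C(12, 10) = 38760 · 66 = 2558160. Avoidance count = 601080390 − 2558160 = 598522230.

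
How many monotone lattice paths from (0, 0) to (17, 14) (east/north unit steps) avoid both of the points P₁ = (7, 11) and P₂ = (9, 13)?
Number of paths = 253322577

Inclusion–exclusion. Total paths: C(31, 17) = 265182525. Through P₁: C(18, 7)·C(13, 10) = 9101664. Through P₂: C(22, 9)·C(9, 8) = 4476780. Since P₁ is strictly southwest of P₂, a monotone path through both must visit P₁ then P₂; paths through both = C(18, 7)·C(4, 2)·C(9, 8) = 1718496. Avoid both = 265182525 − 9101664 − 4476780 + 1718496 = 253322577.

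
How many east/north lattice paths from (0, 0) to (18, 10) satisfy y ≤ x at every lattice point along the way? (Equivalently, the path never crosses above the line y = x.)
Number of paths = 6216210

By the reflection principle (André's argument), the number of monotone paths to (18, 10) with n ≤ m that never go above y = x is C(28, 18) − C(28, 19) = 13123110 − 6906900 = 6216210.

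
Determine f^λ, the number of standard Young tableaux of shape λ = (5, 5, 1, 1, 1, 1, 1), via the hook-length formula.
# SYT of shape (5, 5, 1, 1, 1, 1, 1) = 34398

Hook-length formula: f^λ = n! / Π hook(c), product over all cells c of the Young diagram. For λ = (5, 5, 1, 1, 1, 1, 1), n = 15 boxes. Hook lengths by row (left-to-right, top-to-bottom): [11, 5, 4, 3, 2]; [10, 4, 3, 2, 1]; [5]; [4]; [3]; [2]; [1]. Product of hooks = 38016000. So f^λ = 15! / 38016000 = 1307674368000 / 38016000 = 34398.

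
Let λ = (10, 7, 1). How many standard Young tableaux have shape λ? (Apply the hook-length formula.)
# SYT of shape (10, 7, 1) = 102102

Hook-length formula: f^λ = n! / Π hook(c), product over all cells c of the Young diagram. For λ = (10, 7, 1), n = 18 boxes. Hook lengths by row (left-to-right, top-to-bottom): [12, 10, 9, 8, 7, 6, 5, 3, 2, 1]; [8, 6, 5, 4, 3, 2, 1]; [1]. Product of hooks = 62705664000. So f^λ = 18! / 62705664000 = 6402373705728000 / 62705664000 = 102102.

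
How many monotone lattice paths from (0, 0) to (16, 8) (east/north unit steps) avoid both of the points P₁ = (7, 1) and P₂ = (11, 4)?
Number of paths = 507241

Inclusion–exclusion. Total paths: C(24, 16) = 735471. Through P₁: C(8, 7)·C(16, 9) = 91520. Through P₂: C(15, 11)·C(9, 5) = 171990. Since P₁ is strictly southwest of P₂, a monotone path through both must visit P₁ then P₂; paths through both = C(8, 7)·C(7, 4)·C(9, 5) = 35280. Avoid both = 735471 − 91520 − 171990 + 35280 = 507241.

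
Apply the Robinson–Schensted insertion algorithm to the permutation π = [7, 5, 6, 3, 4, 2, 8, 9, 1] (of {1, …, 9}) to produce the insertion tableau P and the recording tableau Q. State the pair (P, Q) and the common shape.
P = [1, 4, 8, 9] / [2, 6] / [3] / [5] / [7];  Q = [1, 3, 7, 8] / [2, 5] / [4] / [6] / [9];  common shape = (4, 2, 1, 1, 1)

Row-insert the values π_1, π_2, … into P one at a time, bumping the leftmost entry strictly greater than the inserted value down to the next row. The recording tableau Q records, in position (i, j), the step at which that cell was added to P.
  Insert 7 (step 1): P = [7];  Q = [1]
  Insert 5 (step 2): P = [5] / [7];  Q = [1] / [2]
  Insert 6 (step 3): P = [5, 6] / [7];  Q = [1, 3] / [2]
  Insert 3 (step 4): P = [3, 6] / [5] / [7];  Q = [1, 3] / [2] / [4]
  Insert 4 (step 5): P = [3, 4] / [5, 6] / [7];  Q = [1, 3] / [2, 5] / [4]
  Insert 2 (step 6): P = [2, 4] / [3, 6] / [5] / [7];  Q = [1, 3] / [2, 5] / [4] / [6]
  Insert 8 (step 7): P = [2, 4, 8] / [3, 6] / [5] / [7];  Q = [1, 3, 7] / [2, 5] / [4] / [6]
  Insert 9 (step 8): P = [2, 4, 8, 9] / [3, 6] / [5] / [7];  Q = [1, 3, 7, 8] / [2, 5] / [4] / [6]
  Insert 1 (step 9): P = [1, 4, 8, 9] / [2, 6] / [3] / [5] / [7];  Q = [1, 3, 7, 8] / [2, 5] / [4] / [6] / [9]
Final shape: (4, 2, 1, 1, 1).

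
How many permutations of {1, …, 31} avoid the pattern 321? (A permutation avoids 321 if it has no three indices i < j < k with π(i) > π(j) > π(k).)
C_31 = 14544636039226909

These 321-avoiding permutations are counted by the Catalan number C_n = (1/(n + 1)) · C(2n, n). For n = 31: C_31 = (1/32) · C(62, 31) = 465428353255261088/32 = 14544636039226909.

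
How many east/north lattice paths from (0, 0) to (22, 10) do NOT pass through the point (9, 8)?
Number of paths = 61959690

Total paths from (0, 0) to (22, 10): C(32, 22) = 64512240. Paths through (9, 8): (paths (0, 0) → (9, 8)) × (paths (9, 8) → (22, 10)) = C(17, 9) · C(15, 13) = 24310 · 105 = 2552550. Avoidance count = 64512240 − 2552550 = 61959690.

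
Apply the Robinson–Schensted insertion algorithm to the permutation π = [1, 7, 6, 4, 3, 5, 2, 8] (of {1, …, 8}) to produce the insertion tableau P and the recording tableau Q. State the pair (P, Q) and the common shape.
P = [1, 2, 5, 8] / [3] / [4] / [6] / [7];  Q = [1, 2, 6, 8] / [3] / [4] / [5] / [7];  common shape = (4, 1, 1, 1, 1)

Row-insert the values π_1, π_2, … into P one at a time, bumping the leftmost entry strictly greater than the inserted value down to the next row. The recording tableau Q records, in position (i, j), the step at which that cell was added to P.
  Insert 1 (step 1): P = [1];  Q = [1]
  Insert 7 (step 2): P = [1, 7];  Q = [1, 2]
  Insert 6 (step 3): P = [1, 6] / [7];  Q = [1, 2] / [3]
  Insert 4 (step 4): P = [1, 4] / [6] / [7];  Q = [1, 2] / [3] / [4]
  Insert 3 (step 5): P = [1, 3] / [4] / [6] / [7];  Q = [1, 2] / [3] / [4] / [5]
  Insert 5 (step 6): P = [1, 3, 5] / [4] / [6] / [7];  Q = [1, 2, 6] / [3] / [4] / [5]
  Insert 2 (step 7): P = [1, 2, 5] / [3] / [4] / [6] / [7];  Q = [1, 2, 6] / [3] / [4] / [5] / [7]
  Insert 8 (step 8): P = [1, 2, 5, 8] / [3] / [4] / [6] / [7];  Q = [1, 2, 6, 8] / [3] / [4] / [5] / [7]
Final shape: (4, 1, 1, 1, 1).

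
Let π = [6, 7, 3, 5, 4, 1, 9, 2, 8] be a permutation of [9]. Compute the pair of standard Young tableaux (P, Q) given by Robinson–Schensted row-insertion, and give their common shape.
P = [1, 2, 8] / [3, 4, 9] / [5, 7] / [6];  Q = [1, 2, 7] / [3, 4, 9] / [5, 8] / [6];  common shape = (3, 3, 2, 1)

Row-insert the values π_1, π_2, … into P one at a time, bumping the leftmost entry strictly greater than the inserted value down to the next row. The recording tableau Q records, in position (i, j), the step at which that cell was added to P.
  Insert 6 (step 1): P = [6];  Q = [1]
  Insert 7 (step 2): P = [6, 7];  Q = [1, 2]
  Insert 3 (step 3): P = [3, 7] / [6];  Q = [1, 2] / [3]
  Insert 5 (step 4): P = [3, 5] / [6, 7];  Q = [1, 2] / [3, 4]
  Insert 4 (step 5): P = [3, 4] / [5, 7] / [6];  Q = [1, 2] / [3, 4] / [5]
  Insert 1 (step 6): P = [1, 4] / [3, 7] / [5] / [6];  Q = [1, 2] / [3, 4] / [5] / [6]
  Insert 9 (step 7): P = [1, 4, 9] / [3, 7] / [5] / [6];  Q = [1, 2, 7] / [3, 4] / [5] / [6]
  Insert 2 (step 8): P = [1, 2, 9] / [3, 4] / [5, 7] / [6];  Q = [1, 2, 7] / [3, 4] / [5, 8] / [6]
  Insert 8 (step 9): P = [1, 2, 8] / [3, 4, 9] / [5, 7] / [6];  Q = [1, 2, 7] / [3, 4, 9] / [5, 8] / [6]
Final shape: (3, 3, 2, 1).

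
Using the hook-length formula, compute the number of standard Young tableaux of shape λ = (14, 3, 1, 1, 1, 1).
# SYT of shape (14, 3, 1, 1, 1, 1) = 1101600

Hook-length formula: f^λ = n! / Π hook(c), product over all cells c of the Young diagram. For λ = (14, 3, 1, 1, 1, 1), n = 21 boxes. Hook lengths by row (left-to-right, top-to-bottom): [19, 14, 13, 11, 10, 9, 8, 7, 6, 5, 4, 3, 2, 1]; [7, 2, 1]; [4]; [3]; [2]; [1]. Product of hooks = 46378850918400. So f^λ = 21! / 46378850918400 = 51090942171709440000 / 46378850918400 = 1101600.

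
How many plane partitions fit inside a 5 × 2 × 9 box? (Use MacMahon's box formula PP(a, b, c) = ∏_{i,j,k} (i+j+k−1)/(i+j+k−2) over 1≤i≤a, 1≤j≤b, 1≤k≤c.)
PP(5, 2, 9) = 1002001

Evaluate the triple product over i = 1..5, j = 1..2, k = 1..9. The factors are (2/1) · (3/2) · (4/3) · (5/4) · (6/5) · (7/6) · (8/7) · (9/8) · … (90 factors total). The numerators and denominators telescope so the product is an integer; carrying out the multiplication exactly gives PP(5, 2, 9) = 1002001.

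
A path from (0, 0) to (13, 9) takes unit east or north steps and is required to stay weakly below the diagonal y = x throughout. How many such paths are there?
Number of paths = 177650

By the reflection principle (André's argument), the number of monotone paths to (13, 9) with n ≤ m that never go above y = x is C(22, 13) − C(22, 14) = 497420 − 319770 = 177650.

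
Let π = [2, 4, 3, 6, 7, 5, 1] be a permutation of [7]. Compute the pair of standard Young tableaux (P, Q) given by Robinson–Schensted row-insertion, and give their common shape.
P = [1, 3, 5, 7] / [2, 6] / [4];  Q = [1, 2, 4, 5] / [3, 6] / [7];  common shape = (4, 2, 1)

Row-insert the values π_1, π_2, … into P one at a time, bumping the leftmost entry strictly greater than the inserted value down to the next row. The recording tableau Q records, in position (i, j), the step at which that cell was added to P.
  Insert 2 (step 1): P = [2];  Q = [1]
  Insert 4 (step 2): P = [2, 4];  Q = [1, 2]
  Insert 3 (step 3): P = [2, 3] / [4];  Q = [1, 2] / [3]
  Insert 6 (step 4): P = [2, 3, 6] / [4];  Q = [1, 2, 4] / [3]
  Insert 7 (step 5): P = [2, 3, 6, 7] / [4];  Q = [1, 2, 4, 5] / [3]
  Insert 5 (step 6): P = [2, 3, 5, 7] / [4, 6];  Q = [1, 2, 4, 5] / [3, 6]
  Insert 1 (step 7): P = [1, 3, 5, 7] / [2, 6] / [4];  Q = [1, 2, 4, 5] / [3, 6] / [7]
Final shape: (4, 2, 1).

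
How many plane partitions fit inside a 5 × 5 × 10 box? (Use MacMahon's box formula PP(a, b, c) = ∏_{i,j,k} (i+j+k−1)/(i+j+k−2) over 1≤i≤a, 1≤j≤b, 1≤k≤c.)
PP(5, 5, 10) = 9095857138368

Evaluate the triple product over i = 1..5, j = 1..5, k = 1..10. The factors are (2/1) · (3/2) · (4/3) · (5/4) · (6/5) · (7/6) · (8/7) · (9/8) · … (250 factors total). The numerators and denominators telescope so the product is an integer; carrying out the multiplication exactly gives PP(5, 5, 10) = 9095857138368.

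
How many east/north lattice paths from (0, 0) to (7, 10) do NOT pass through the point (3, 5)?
Number of paths = 12392

Total paths from (0, 0) to (7, 10): C(17, 7) = 19448. Paths through (3, 5): (paths (0, 0) → (3, 5)) × (paths (3, 5) → (7, 10)) = C(8, 3) · C(9, 4) = 56 · 126 = 7056. Avoidance count = 19448 − 7056 = 12392.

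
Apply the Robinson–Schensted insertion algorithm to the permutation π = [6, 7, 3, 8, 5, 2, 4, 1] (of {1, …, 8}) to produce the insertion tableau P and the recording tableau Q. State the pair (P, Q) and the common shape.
P = [1, 4, 8] / [2, 5] / [3, 7] / [6];  Q = [1, 2, 4] / [3, 5] / [6, 7] / [8];  common shape = (3, 2, 2, 1)

Row-insert the values π_1, π_2, … into P one at a time, bumping the leftmost entry strictly greater than the inserted value down to the next row. The recording tableau Q records, in position (i, j), the step at which that cell was added to P.
  Insert 6 (step 1): P = [6];  Q = [1]
  Insert 7 (step 2): P = [6, 7];  Q = [1, 2]
  Insert 3 (step 3): P = [3, 7] / [6];  Q = [1, 2] / [3]
  Insert 8 (step 4): P = [3, 7, 8] / [6];  Q = [1, 2, 4] / [3]
  Insert 5 (step 5): P = [3, 5, 8] / [6, 7];  Q = [1, 2, 4] / [3, 5]
  Insert 2 (step 6): P = [2, 5, 8] / [3, 7] / [6];  Q = [1, 2, 4] / [3, 5] / [6]
  Insert 4 (step 7): P = [2, 4, 8] / [3, 5] / [6, 7];  Q = [1, 2, 4] / [3, 5] / [6, 7]
  Insert 1 (step 8): P = [1, 4, 8] / [2, 5] / [3, 7] / [6];  Q = [1, 2, 4] / [3, 5] / [6, 7] / [8]
Final shape: (3, 2, 2, 1).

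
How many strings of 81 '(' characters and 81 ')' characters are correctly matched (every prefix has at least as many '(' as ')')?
C_81 = 4462290049988320482463241297506133183499654740

These balanced parentheses are counted by the Catalan number C_n = (1/(n + 1)) · C(2n, n). For n = 81: C_81 = (1/82) · C(162, 81) = 365907784099042279561985786395502921046971688680/82 = 4462290049988320482463241297506133183499654740.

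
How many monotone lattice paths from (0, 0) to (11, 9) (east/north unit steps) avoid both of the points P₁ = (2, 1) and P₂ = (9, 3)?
Number of paths = 91894

Inclusion–exclusion. Total paths: C(20, 11) = 167960. Through P₁: C(3, 2)·C(17, 9) = 72930. Through P₂: C(12, 9)·C(8, 2) = 6160. Since P₁ is strictly southwest of P₂, a monotone path through both must visit P₁ then P₂; paths through both = C(3, 2)·C(9, 7)·C(8, 2) = 3024. Avoid both = 167960 − 72930 − 6160 + 3024 = 91894.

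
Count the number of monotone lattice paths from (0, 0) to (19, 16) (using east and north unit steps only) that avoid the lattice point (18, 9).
Number of paths = 4022434350

Total paths from (0, 0) to (19, 16): C(35, 19) = 4059928950. Paths through (18, 9): (paths (0, 0) → (18, 9)) × (paths (18, 9) → (19, 16)) = C(27, 18) · C(8, 1) = 4686825 · 8 = 37494600. Avoidance count = 4059928950 − 37494600 = 4022434350.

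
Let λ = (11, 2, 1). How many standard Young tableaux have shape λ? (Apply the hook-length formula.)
# SYT of shape (11, 2, 1) = 560

Hook-length formula: f^λ = n! / Π hook(c), product over all cells c of the Young diagram. For λ = (11, 2, 1), n = 14 boxes. Hook lengths by row (left-to-right, top-to-bottom): [13, 11, 9, 8, 7, 6, 5, 4, 3, 2, 1]; [3, 1]; [1]. Product of hooks = 155675520. So f^λ = 14! / 155675520 = 87178291200 / 155675520 = 560.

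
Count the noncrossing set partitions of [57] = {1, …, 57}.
C_57 = 26700952856774851904245220912664

These noncrossing partitions are counted by the Catalan number C_n = (1/(n + 1)) · C(2n, n). For n = 57: C_57 = (1/58) · C(114, 57) = 1548655265692941410446222812934512/58 = 26700952856774851904245220912664.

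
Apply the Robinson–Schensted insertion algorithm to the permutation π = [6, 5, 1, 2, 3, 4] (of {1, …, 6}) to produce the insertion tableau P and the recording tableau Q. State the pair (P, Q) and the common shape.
P = [1, 2, 3, 4] / [5] / [6];  Q = [1, 4, 5, 6] / [2] / [3];  common shape = (4, 1, 1)

Row-insert the values π_1, π_2, … into P one at a time, bumping the leftmost entry strictly greater than the inserted value down to the next row. The recording tableau Q records, in position (i, j), the step at which that cell was added to P.
  Insert 6 (step 1): P = [6];  Q = [1]
  Insert 5 (step 2): P = [5] / [6];  Q = [1] / [2]
  Insert 1 (step 3): P = [1] / [5] / [6];  Q = [1] / [2] / [3]
  Insert 2 (step 4): P = [1, 2] / [5] / [6];  Q = [1, 4] / [2] / [3]
  Insert 3 (step 5): P = [1, 2, 3] / [5] / [6];  Q = [1, 4, 5] / [2] / [3]
  Insert 4 (step 6): P = [1, 2, 3, 4] / [5] / [6];  Q = [1, 4, 5, 6] / [2] / [3]
Final shape: (4, 1, 1).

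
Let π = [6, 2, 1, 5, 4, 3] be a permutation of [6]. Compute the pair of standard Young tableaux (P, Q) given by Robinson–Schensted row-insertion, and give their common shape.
P = [1, 3] / [2, 4] / [5] / [6];  Q = [1, 4] / [2, 5] / [3] / [6];  common shape = (2, 2, 1, 1)

Row-insert the values π_1, π_2, … into P one at a time, bumping the leftmost entry strictly greater than the inserted value down to the next row. The recording tableau Q records, in position (i, j), the step at which that cell was added to P.
  Insert 6 (step 1): P = [6];  Q = [1]
  Insert 2 (step 2): P = [2] / [6];  Q = [1] / [2]
  Insert 1 (step 3): P = [1] / [2] / [6];  Q = [1] / [2] / [3]
  Insert 5 (step 4): P = [1, 5] / [2] / [6];  Q = [1, 4] / [2] / [3]
  Insert 4 (step 5): P = [1, 4] / [2, 5] / [6];  Q = [1, 4] / [2, 5] / [3]
  Insert 3 (step 6): P = [1, 3] / [2, 4] / [5] / [6];  Q = [1, 4] / [2, 5] / [3] / [6]
Final shape: (2, 2, 1, 1).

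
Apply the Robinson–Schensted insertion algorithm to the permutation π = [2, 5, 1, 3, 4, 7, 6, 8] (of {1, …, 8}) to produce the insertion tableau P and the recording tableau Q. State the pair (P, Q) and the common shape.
P = [1, 3, 4, 6, 8] / [2, 5, 7];  Q = [1, 2, 5, 6, 8] / [3, 4, 7];  common shape = (5, 3)

Row-insert the values π_1, π_2, … into P one at a time, bumping the leftmost entry strictly greater than the inserted value down to the next row. The recording tableau Q records, in position (i, j), the step at which that cell was added to P.
  Insert 2 (step 1): P = [2];  Q = [1]
  Insert 5 (step 2): P = [2, 5];  Q = [1, 2]
  Insert 1 (step 3): P = [1, 5] / [2];  Q = [1, 2] / [3]
  Insert 3 (step 4): P = [1, 3] / [2, 5];  Q = [1, 2] / [3, 4]
  Insert 4 (step 5): P = [1, 3, 4] / [2, 5];  Q = [1, 2, 5] / [3, 4]
  Insert 7 (step 6): P = [1, 3, 4, 7] / [2, 5];  Q = [1, 2, 5, 6] / [3, 4]
  Insert 6 (step 7): P = [1, 3, 4, 6] / [2, 5, 7];  Q = [1, 2, 5, 6] / [3, 4, 7]
  Insert 8 (step 8): P = [1, 3, 4, 6, 8] / [2, 5, 7];  Q = [1, 2, 5, 6, 8] / [3, 4, 7]
Final shape: (5, 3).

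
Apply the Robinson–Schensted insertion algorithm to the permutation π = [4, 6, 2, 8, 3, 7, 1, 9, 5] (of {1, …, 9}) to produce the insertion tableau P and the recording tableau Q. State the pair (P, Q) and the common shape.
P = [1, 3, 5, 9] / [2, 6, 7] / [4, 8];  Q = [1, 2, 4, 8] / [3, 5, 6] / [7, 9];  common shape = (4, 3, 2)

Row-insert the values π_1, π_2, … into P one at a time, bumping the leftmost entry strictly greater than the inserted value down to the next row. The recording tableau Q records, in position (i, j), the step at which that cell was added to P.
  Insert 4 (step 1): P = [4];  Q = [1]
  Insert 6 (step 2): P = [4, 6];  Q = [1, 2]
  Insert 2 (step 3): P = [2, 6] / [4];  Q = [1, 2] / [3]
  Insert 8 (step 4): P = [2, 6, 8] / [4];  Q = [1, 2, 4] / [3]
  Insert 3 (step 5): P = [2, 3, 8] / [4, 6];  Q = [1, 2, 4] / [3, 5]
  Insert 7 (step 6): P = [2, 3, 7] / [4, 6, 8];  Q = [1, 2, 4] / [3, 5, 6]
  Insert 1 (step 7): P = [1, 3, 7] / [2, 6, 8] / [4];  Q = [1, 2, 4] / [3, 5, 6] / [7]
  Insert 9 (step 8): P = [1, 3, 7, 9] / [2, 6, 8] / [4];  Q = [1, 2, 4, 8] / [3, 5, 6] / [7]
  Insert 5 (step 9): P = [1, 3, 5, 9] / [2, 6, 7] / [4, 8];  Q = [1, 2, 4, 8] / [3, 5, 6] / [7, 9]
Final shape: (4, 3, 2).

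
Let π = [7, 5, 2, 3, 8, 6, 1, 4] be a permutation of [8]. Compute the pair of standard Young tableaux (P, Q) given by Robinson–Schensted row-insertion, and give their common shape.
P = [1, 3, 4] / [2, 6] / [5, 8] / [7];  Q = [1, 4, 5] / [2, 6] / [3, 8] / [7];  common shape = (3, 2, 2, 1)

Row-insert the values π_1, π_2, … into P one at a time, bumping the leftmost entry strictly greater than the inserted value down to the next row. The recording tableau Q records, in position (i, j), the step at which that cell was added to P.
  Insert 7 (step 1): P = [7];  Q = [1]
  Insert 5 (step 2): P = [5] / [7];  Q = [1] / [2]
  Insert 2 (step 3): P = [2] / [5] / [7];  Q = [1] / [2] / [3]
  Insert 3 (step 4): P = [2, 3] / [5] / [7];  Q = [1, 4] / [2] / [3]
  Insert 8 (step 5): P = [2, 3, 8] / [5] / [7];  Q = [1, 4, 5] / [2] / [3]
  Insert 6 (step 6): P = [2, 3, 6] / [5, 8] / [7];  Q = [1, 4, 5] / [2, 6] / [3]
  Insert 1 (step 7): P = [1, 3, 6] / [2, 8] / [5] / [7];  Q = [1, 4, 5] / [2, 6] / [3] / [7]
  Insert 4 (step 8): P = [1, 3, 4] / [2, 6] / [5, 8] / [7];  Q = [1, 4, 5] / [2, 6] / [3, 8] / [7]
Final shape: (3, 2, 2, 1).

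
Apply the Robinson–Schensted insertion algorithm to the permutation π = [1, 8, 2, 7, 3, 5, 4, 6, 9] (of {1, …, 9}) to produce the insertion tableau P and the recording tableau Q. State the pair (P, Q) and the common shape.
P = [1, 2, 3, 4, 6, 9] / [5] / [7] / [8];  Q = [1, 2, 4, 6, 8, 9] / [3] / [5] / [7];  common shape = (6, 1, 1, 1)

Row-insert the values π_1, π_2, … into P one at a time, bumping the leftmost entry strictly greater than the inserted value down to the next row. The recording tableau Q records, in position (i, j), the step at which that cell was added to P.
  Insert 1 (step 1): P = [1];  Q = [1]
  Insert 8 (step 2): P = [1, 8];  Q = [1, 2]
  Insert 2 (step 3): P = [1, 2] / [8];  Q = [1, 2] / [3]
  Insert 7 (step 4): P = [1, 2, 7] / [8];  Q = [1, 2, 4] / [3]
  Insert 3 (step 5): P = [1, 2, 3] / [7] / [8];  Q = [1, 2, 4] / [3] / [5]
  Insert 5 (step 6): P = [1, 2, 3, 5] / [7] / [8];  Q = [1, 2, 4, 6] / [3] / [5]
  Insert 4 (step 7): P = [1, 2, 3, 4] / [5] / [7] / [8];  Q = [1, 2, 4, 6] / [3] / [5] / [7]
  Insert 6 (step 8): P = [1, 2, 3, 4, 6] / [5] / [7] / [8];  Q = [1, 2, 4, 6, 8] / [3] / [5] / [7]
  Insert 9 (step 9): P = [1, 2, 3, 4, 6, 9] / [5] / [7] / [8];  Q = [1, 2, 4, 6, 8, 9] / [3] / [5] / [7]
Final shape: (6, 1, 1, 1).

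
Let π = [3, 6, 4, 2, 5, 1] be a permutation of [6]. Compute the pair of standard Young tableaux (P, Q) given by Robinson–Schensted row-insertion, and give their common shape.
P = [1, 4, 5] / [2] / [3] / [6];  Q = [1, 2, 5] / [3] / [4] / [6];  common shape = (3, 1, 1, 1)

Row-insert the values π_1, π_2, … into P one at a time, bumping the leftmost entry strictly greater than the inserted value down to the next row. The recording tableau Q records, in position (i, j), the step at which that cell was added to P.
  Insert 3 (step 1): P = [3];  Q = [1]
  Insert 6 (step 2): P = [3, 6];  Q = [1, 2]
  Insert 4 (step 3): P = [3, 4] / [6];  Q = [1, 2] / [3]
  Insert 2 (step 4): P = [2, 4] / [3] / [6];  Q = [1, 2] / [3] / [4]
  Insert 5 (step 5): P = [2, 4, 5] / [3] / [6];  Q = [1, 2, 5] / [3] / [4]
  Insert 1 (step 6): P = [1, 4, 5] / [2] / [3] / [6];  Q = [1, 2, 5] / [3] / [4] / [6]
Final shape: (3, 1, 1, 1).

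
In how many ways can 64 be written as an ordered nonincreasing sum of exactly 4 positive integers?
p(64, 4 parts) = 1906

Partitions of n into exactly k parts are in bijection with partitions of n − k into at most k parts (subtract 1 from each part). So p(64, exactly 4) = p(60, parts ≤ 4). Computing via the recurrence p(m, j) = p(m, j−1) + p(m−j, j) gives 1906.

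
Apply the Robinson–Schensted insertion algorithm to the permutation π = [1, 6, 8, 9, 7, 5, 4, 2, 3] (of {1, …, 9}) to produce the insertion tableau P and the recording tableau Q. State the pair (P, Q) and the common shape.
P = [1, 2, 3, 9] / [4, 7] / [5] / [6] / [8];  Q = [1, 2, 3, 4] / [5, 9] / [6] / [7] / [8];  common shape = (4, 2, 1, 1, 1)

Row-insert the values π_1, π_2, … into P one at a time, bumping the leftmost entry strictly greater than the inserted value down to the next row. The recording tableau Q records, in position (i, j), the step at which that cell was added to P.
  Insert 1 (step 1): P = [1];  Q = [1]
  Insert 6 (step 2): P = [1, 6];  Q = [1, 2]
  Insert 8 (step 3): P = [1, 6, 8];  Q = [1, 2, 3]
  Insert 9 (step 4): P = [1, 6, 8, 9];  Q = [1, 2, 3, 4]
  Insert 7 (step 5): P = [1, 6, 7, 9] / [8];  Q = [1, 2, 3, 4] / [5]
  Insert 5 (step 6): P = [1, 5, 7, 9] / [6] / [8];  Q = [1, 2, 3, 4] / [5] / [6]
  Insert 4 (step 7): P = [1, 4, 7, 9] / [5] / [6] / [8];  Q = [1, 2, 3, 4] / [5] / [6] / [7]
  Insert 2 (step 8): P = [1, 2, 7, 9] / [4] / [5] / [6] / [8];  Q = [1, 2, 3, 4] / [5] / [6] / [7] / [8]
  Insert 3 (step 9): P = [1, 2, 3, 9] / [4, 7] / [5] / [6] / [8];  Q = [1, 2, 3, 4] / [5, 9] / [6] / [7] / [8]
Final shape: (4, 2, 1, 1, 1).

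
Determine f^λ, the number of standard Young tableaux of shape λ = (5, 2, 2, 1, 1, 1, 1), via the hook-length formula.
# SYT of shape (5, 2, 2, 1, 1, 1, 1) = 7800

Hook-length formula: f^λ = n! / Π hook(c), product over all cells c of the Young diagram. For λ = (5, 2, 2, 1, 1, 1, 1), n = 13 boxes. Hook lengths by row (left-to-right, top-to-bottom): [11, 6, 3, 2, 1]; [7, 2]; [6, 1]; [4]; [3]; [2]; [1]. Product of hooks = 798336. So f^λ = 13! / 798336 = 6227020800 / 798336 = 7800.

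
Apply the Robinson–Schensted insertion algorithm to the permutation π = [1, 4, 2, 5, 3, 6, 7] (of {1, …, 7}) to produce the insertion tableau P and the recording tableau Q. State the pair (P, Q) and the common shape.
P = [1, 2, 3, 6, 7] / [4, 5];  Q = [1, 2, 4, 6, 7] / [3, 5];  common shape = (5, 2)

Row-insert the values π_1, π_2, … into P one at a time, bumping the leftmost entry strictly greater than the inserted value down to the next row. The recording tableau Q records, in position (i, j), the step at which that cell was added to P.
  Insert 1 (step 1): P = [1];  Q = [1]
  Insert 4 (step 2): P = [1, 4];  Q = [1, 2]
  Insert 2 (step 3): P = [1, 2] / [4];  Q = [1, 2] / [3]
  Insert 5 (step 4): P = [1, 2, 5] / [4];  Q = [1, 2, 4] / [3]
  Insert 3 (step 5): P = [1, 2, 3] / [4, 5];  Q = [1, 2, 4] / [3, 5]
  Insert 6 (step 6): P = [1, 2, 3, 6] / [4, 5];  Q = [1, 2, 4, 6] / [3, 5]
  Insert 7 (step 7): P = [1, 2, 3, 6, 7] / [4, 5];  Q = [1, 2, 4, 6, 7] / [3, 5]
Final shape: (5, 2).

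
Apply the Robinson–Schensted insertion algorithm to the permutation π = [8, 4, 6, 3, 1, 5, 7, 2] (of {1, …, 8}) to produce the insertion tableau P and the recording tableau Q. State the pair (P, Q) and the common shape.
P = [1, 2, 7] / [3, 5] / [4, 6] / [8];  Q = [1, 3, 7] / [2, 6] / [4, 8] / [5];  common shape = (3, 2, 2, 1)

Row-insert the values π_1, π_2, … into P one at a time, bumping the leftmost entry strictly greater than the inserted value down to the next row. The recording tableau Q records, in position (i, j), the step at which that cell was added to P.
  Insert 8 (step 1): P = [8];  Q = [1]
  Insert 4 (step 2): P = [4] / [8];  Q = [1] / [2]
  Insert 6 (step 3): P = [4, 6] / [8];  Q = [1, 3] / [2]
  Insert 3 (step 4): P = [3, 6] / [4] / [8];  Q = [1, 3] / [2] / [4]
  Insert 1 (step 5): P = [1, 6] / [3] / [4] / [8];  Q = [1, 3] / [2] / [4] / [5]
  Insert 5 (step 6): P = [1, 5] / [3, 6] / [4] / [8];  Q = [1, 3] / [2, 6] / [4] / [5]
  Insert 7 (step 7): P = [1, 5, 7] / [3, 6] / [4] / [8];  Q = [1, 3, 7] / [2, 6] / [4] / [5]
  Insert 2 (step 8): P = [1, 2, 7] / [3, 5] / [4, 6] / [8];  Q = [1, 3, 7] / [2, 6] / [4, 8] / [5]
Final shape: (3, 2, 2, 1).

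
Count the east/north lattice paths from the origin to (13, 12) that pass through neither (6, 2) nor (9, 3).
Number of paths = 4578536

Inclusion–exclusion. Total paths: C(25, 13) = 5200300. Through P₁: C(8, 6)·C(17, 7) = 544544. Through P₂: C(12, 9)·C(13, 4) = 157300. Since P₁ is strictly southwest of P₂, a monotone path through both must visit P₁ then P₂; paths through both = C(8, 6)·C(4, 3)·C(13, 4) = 80080. Avoid both = 5200300 − 544544 − 157300 + 80080 = 4578536.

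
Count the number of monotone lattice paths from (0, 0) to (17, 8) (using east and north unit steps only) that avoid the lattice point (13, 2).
Number of paths = 1059525

Total paths from (0, 0) to (17, 8): C(25, 17) = 1081575. Paths through (13, 2): (paths (0, 0) → (13, 2)) × (paths (13, 2) → (17, 8)) = C(15, 13) · C(10, 4) = 105 · 210 = 22050. Avoidance count = 1081575 − 22050 = 1059525.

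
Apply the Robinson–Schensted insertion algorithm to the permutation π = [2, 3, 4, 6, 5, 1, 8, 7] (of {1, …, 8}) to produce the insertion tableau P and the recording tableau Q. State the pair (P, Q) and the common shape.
P = [1, 3, 4, 5, 7] / [2, 8] / [6];  Q = [1, 2, 3, 4, 7] / [5, 8] / [6];  common shape = (5, 2, 1)

Row-insert the values π_1, π_2, … into P one at a time, bumping the leftmost entry strictly greater than the inserted value down to the next row. The recording tableau Q records, in position (i, j), the step at which that cell was added to P.
  Insert 2 (step 1): P = [2];  Q = [1]
  Insert 3 (step 2): P = [2, 3];  Q = [1, 2]
  Insert 4 (step 3): P = [2, 3, 4];  Q = [1, 2, 3]
  Insert 6 (step 4): P = [2, 3, 4, 6];  Q = [1, 2, 3, 4]
  Insert 5 (step 5): P = [2, 3, 4, 5] / [6];  Q = [1, 2, 3, 4] / [5]
  Insert 1 (step 6): P = [1, 3, 4, 5] / [2] / [6];  Q = [1, 2, 3, 4] / [5] / [6]
  Insert 8 (step 7): P = [1, 3, 4, 5, 8] / [2] / [6];  Q = [1, 2, 3, 4, 7] / [5] / [6]
  Insert 7 (step 8): P = [1, 3, 4, 5, 7] / [2, 8] / [6];  Q = [1, 2, 3, 4, 7] / [5, 8] / [6]
Final shape: (5, 2, 1).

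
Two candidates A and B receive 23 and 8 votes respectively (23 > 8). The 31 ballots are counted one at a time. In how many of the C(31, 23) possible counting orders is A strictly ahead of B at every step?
Strict-lead orderings = 3817125

Total orderings of the 31 votes with 23 for A: C(31, 23) = 7888725. By the Bertrand ballot formula (Cycle Lemma / reflection principle), the number of orderings in which A is strictly ahead of B throughout is (p − q)/(p + q) · C(p + q, p) = (23 − 8)/(23 + 8) · 7888725 = 3817125.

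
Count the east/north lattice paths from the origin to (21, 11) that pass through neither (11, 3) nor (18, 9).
Number of paths = 72474558

Inclusion–exclusion. Total paths: C(32, 21) = 129024480. Through P₁: C(14, 11)·C(18, 10) = 15927912. Through P₂: C(27, 18)·C(5, 3) = 46868250. Since P₁ is strictly southwest of P₂, a monotone path through both must visit P₁ then P₂; paths through both = C(14, 11)·C(13, 7)·C(5, 3) = 6246240. Avoid both = 129024480 − 15927912 − 46868250 + 6246240 = 72474558.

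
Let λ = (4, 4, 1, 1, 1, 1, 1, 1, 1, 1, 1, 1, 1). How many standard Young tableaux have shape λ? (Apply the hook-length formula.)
# SYT of shape (4, 4, 1, 1, 1, 1, 1, 1, 1, 1, 1, 1, 1) = 88179

Hook-length formula: f^λ = n! / Π hook(c), product over all cells c of the Young diagram. For λ = (4, 4, 1, 1, 1, 1, 1, 1, 1, 1, 1, 1, 1), n = 19 boxes. Hook lengths by row (left-to-right, top-to-bottom): [16, 4, 3, 2]; [15, 3, 2, 1]; [11]; [10]; [9]; [8]; [7]; [6]; [5]; [4]; [3]; [2]; [1]. Product of hooks = 1379524608000. So f^λ = 19! / 1379524608000 = 121645100408832000 / 1379524608000 = 88179.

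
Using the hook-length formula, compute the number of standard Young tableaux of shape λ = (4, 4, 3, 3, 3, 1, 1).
# SYT of shape (4, 4, 3, 3, 3, 1, 1) = 8868288

Hook-length formula: f^λ = n! / Π hook(c), product over all cells c of the Young diagram. For λ = (4, 4, 3, 3, 3, 1, 1), n = 19 boxes. Hook lengths by row (left-to-right, top-to-bottom): [10, 7, 6, 2]; [9, 6, 5, 1]; [7, 4, 3]; [6, 3, 2]; [5, 2, 1]; [2]; [1]. Product of hooks = 13716864000. So f^λ = 19! / 13716864000 = 121645100408832000 / 13716864000 = 8868288.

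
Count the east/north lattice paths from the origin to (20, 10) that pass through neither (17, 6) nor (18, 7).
Number of paths = 23723810

Inclusion–exclusion. Total paths: C(30, 20) = 30045015. Through P₁: C(23, 17)·C(7, 3) = 3533145. Through P₂: C(25, 18)·C(5, 2) = 4807000. Since P₁ is strictly southwest of P₂, a monotone path through both must visit P₁ then P₂; paths through both = C(23, 17)·C(2, 1)·C(5, 2) = 2018940. Avoid both = 30045015 − 3533145 − 4807000 + 2018940 = 23723810.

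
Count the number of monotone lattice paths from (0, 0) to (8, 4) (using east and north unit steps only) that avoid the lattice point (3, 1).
Number of paths = 271

Total paths from (0, 0) to (8, 4): C(12, 8) = 495. Paths through (3, 1): (paths (0, 0) → (3, 1)) × (paths (3, 1) → (8, 4)) = C(4, 3) · C(8, 5) = 4 · 56 = 224. Avoidance count = 495 − 224 = 271.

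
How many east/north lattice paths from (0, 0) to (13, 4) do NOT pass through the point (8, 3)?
Number of paths = 1390

Total paths from (0, 0) to (13, 4): C(17, 13) = 2380. Paths through (8, 3): (paths (0, 0) → (8, 3)) × (paths (8, 3) → (13, 4)) = C(11, 8) · C(6, 5) = 165 · 6 = 990. Avoidance count = 2380 − 990 = 1390.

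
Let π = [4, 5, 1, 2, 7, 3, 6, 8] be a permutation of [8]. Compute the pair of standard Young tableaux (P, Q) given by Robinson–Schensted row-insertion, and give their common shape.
P = [1, 2, 3, 6, 8] / [4, 5, 7];  Q = [1, 2, 5, 7, 8] / [3, 4, 6];  common shape = (5, 3)

Row-insert the values π_1, π_2, … into P one at a time, bumping the leftmost entry strictly greater than the inserted value down to the next row. The recording tableau Q records, in position (i, j), the step at which that cell was added to P.
  Insert 4 (step 1): P = [4];  Q = [1]
  Insert 5 (step 2): P = [4, 5];  Q = [1, 2]
  Insert 1 (step 3): P = [1, 5] / [4];  Q = [1, 2] / [3]
  Insert 2 (step 4): P = [1, 2] / [4, 5];  Q = [1, 2] / [3, 4]
  Insert 7 (step 5): P = [1, 2, 7] / [4, 5];  Q = [1, 2, 5] / [3, 4]
  Insert 3 (step 6): P = [1, 2, 3] / [4, 5, 7];  Q = [1, 2, 5] / [3, 4, 6]
  Insert 6 (step 7): P = [1, 2, 3, 6] / [4, 5, 7];  Q = [1, 2, 5, 7] / [3, 4, 6]
  Insert 8 (step 8): P = [1, 2, 3, 6, 8] / [4, 5, 7];  Q = [1, 2, 5, 7, 8] / [3, 4, 6]
Final shape: (5, 3).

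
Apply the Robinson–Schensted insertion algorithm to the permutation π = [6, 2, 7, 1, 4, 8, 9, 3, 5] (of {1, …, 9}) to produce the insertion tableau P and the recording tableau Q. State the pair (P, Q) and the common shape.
P = [1, 3, 5, 9] / [2, 4, 8] / [6, 7];  Q = [1, 3, 6, 7] / [2, 5, 9] / [4, 8];  common shape = (4, 3, 2)

Row-insert the values π_1, π_2, … into P one at a time, bumping the leftmost entry strictly greater than the inserted value down to the next row. The recording tableau Q records, in position (i, j), the step at which that cell was added to P.
  Insert 6 (step 1): P = [6];  Q = [1]
  Insert 2 (step 2): P = [2] / [6];  Q = [1] / [2]
  Insert 7 (step 3): P = [2, 7] / [6];  Q = [1, 3] / [2]
  Insert 1 (step 4): P = [1, 7] / [2] / [6];  Q = [1, 3] / [2] / [4]
  Insert 4 (step 5): P = [1, 4] / [2, 7] / [6];  Q = [1, 3] / [2, 5] / [4]
  Insert 8 (step 6): P = [1, 4, 8] / [2, 7] / [6];  Q = [1, 3, 6] / [2, 5] / [4]
  Insert 9 (step 7): P = [1, 4, 8, 9] / [2, 7] / [6];  Q = [1, 3, 6, 7] / [2, 5] / [4]
  Insert 3 (step 8): P = [1, 3, 8, 9] / [2, 4] / [6, 7];  Q = [1, 3, 6, 7] / [2, 5] / [4, 8]
  Insert 5 (step 9): P = [1, 3, 5, 9] / [2, 4, 8] / [6, 7];  Q = [1, 3, 6, 7] / [2, 5, 9] / [4, 8]
Final shape: (4, 3, 2).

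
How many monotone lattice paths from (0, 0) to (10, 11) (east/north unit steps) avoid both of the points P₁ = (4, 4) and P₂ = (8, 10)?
Number of paths = 145422

Inclusion–exclusion. Total paths: C(21, 10) = 352716. Through P₁: C(8, 4)·C(13, 6) = 120120. Through P₂: C(18, 8)·C(3, 2) = 131274. Since P₁ is strictly southwest of P₂, a monotone path through both must visit P₁ then P₂; paths through both = C(8, 4)·C(10, 4)·C(3, 2) = 44100. Avoid both = 352716 − 120120 − 131274 + 44100 = 145422.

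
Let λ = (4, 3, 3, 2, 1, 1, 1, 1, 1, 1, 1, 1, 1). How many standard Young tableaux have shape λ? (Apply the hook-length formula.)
# SYT of shape (4, 3, 3, 2, 1, 1, 1, 1, 1, 1, 1, 1, 1) = 7630875

Hook-length formula: f^λ = n! / Π hook(c), product over all cells c of the Young diagram. For λ = (4, 3, 3, 2, 1, 1, 1, 1, 1, 1, 1, 1, 1), n = 21 boxes. Hook lengths by row (left-to-right, top-to-bottom): [16, 6, 4, 1]; [14, 4, 2]; [13, 3, 1]; [11, 1]; [9]; [8]; [7]; [6]; [5]; [4]; [3]; [2]; [1]. Product of hooks = 6695292764160. So f^λ = 21! / 6695292764160 = 51090942171709440000 / 6695292764160 = 7630875.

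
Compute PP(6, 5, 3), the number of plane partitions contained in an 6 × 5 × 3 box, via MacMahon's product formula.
PP(6, 5, 3) = 3737448

Evaluate the triple product over i = 1..6, j = 1..5, k = 1..3. The factors are (2/1) · (3/2) · (4/3) · (3/2) · (4/3) · (5/4) · (4/3) · (5/4) · … (90 factors total). The numerators and denominators telescope so the product is an integer; carrying out the multiplication exactly gives PP(6, 5, 3) = 3737448.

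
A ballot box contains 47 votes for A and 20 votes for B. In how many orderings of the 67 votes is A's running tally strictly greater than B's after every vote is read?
Strict-lead orderings = 23358544941972240

Total orderings of the 67 votes with 47 for A: C(67, 47) = 57963796707857040. By the Bertrand ballot formula (Cycle Lemma / reflection principle), the number of orderings in which A is strictly ahead of B throughout is (p − q)/(p + q) · C(p + q, p) = (47 − 20)/(47 + 20) · 57963796707857040 = 23358544941972240.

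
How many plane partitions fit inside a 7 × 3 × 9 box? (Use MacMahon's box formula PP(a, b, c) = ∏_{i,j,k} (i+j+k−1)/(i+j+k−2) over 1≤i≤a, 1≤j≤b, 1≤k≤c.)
PP(7, 3, 9) = 24584605760

Evaluate the triple product over i = 1..7, j = 1..3, k = 1..9. The factors are (2/1) · (3/2) · (4/3) · (5/4) · (6/5) · (7/6) · (8/7) · (9/8) · … (189 factors total). The numerators and denominators telescope so the product is an integer; carrying out the multiplication exactly gives PP(7, 3, 9) = 24584605760.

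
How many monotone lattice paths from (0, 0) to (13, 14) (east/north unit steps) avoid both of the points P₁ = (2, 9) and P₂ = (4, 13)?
Number of paths = 19802510

Inclusion–exclusion. Total paths: C(27, 13) = 20058300. Through P₁: C(11, 2)·C(16, 11) = 240240. Through P₂: C(17, 4)·C(10, 9) = 23800. Since P₁ is strictly southwest of P₂, a monotone path through both must visit P₁ then P₂; paths through both = C(11, 2)·C(6, 2)·C(10, 9) = 8250. Avoid both = 20058300 − 240240 − 23800 + 8250 = 19802510.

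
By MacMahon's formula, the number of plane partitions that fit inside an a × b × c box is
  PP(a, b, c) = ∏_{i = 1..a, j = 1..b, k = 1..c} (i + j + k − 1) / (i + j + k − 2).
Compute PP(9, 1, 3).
PP(9, 1, 3) = 220

Evaluate the triple product over i = 1..9, j = 1..1, k = 1..3. The factors are (2/1) · (3/2) · (4/3) · (3/2) · (4/3) · (5/4) · (4/3) · (5/4) · … (27 factors total). The numerators and denominators telescope so the product is an integer; carrying out the multiplication exactly gives PP(9, 1, 3) = 220.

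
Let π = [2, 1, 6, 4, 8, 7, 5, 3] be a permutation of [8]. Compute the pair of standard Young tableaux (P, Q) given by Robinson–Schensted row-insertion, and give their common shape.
P = [1, 3, 5] / [2, 4, 7] / [6] / [8];  Q = [1, 3, 5] / [2, 4, 6] / [7] / [8];  common shape = (3, 3, 1, 1)

Row-insert the values π_1, π_2, … into P one at a time, bumping the leftmost entry strictly greater than the inserted value down to the next row. The recording tableau Q records, in position (i, j), the step at which that cell was added to P.
  Insert 2 (step 1): P = [2];  Q = [1]
  Insert 1 (step 2): P = [1] / [2];  Q = [1] / [2]
  Insert 6 (step 3): P = [1, 6] / [2];  Q = [1, 3] / [2]
  Insert 4 (step 4): P = [1, 4] / [2, 6];  Q = [1, 3] / [2, 4]
  Insert 8 (step 5): P = [1, 4, 8] / [2, 6];  Q = [1, 3, 5] / [2, 4]
  Insert 7 (step 6): P = [1, 4, 7] / [2, 6, 8];  Q = [1, 3, 5] / [2, 4, 6]
  Insert 5 (step 7): P = [1, 4, 5] / [2, 6, 7] / [8];  Q = [1, 3, 5] / [2, 4, 6] / [7]
  Insert 3 (step 8): P = [1, 3, 5] / [2, 4, 7] / [6] / [8];  Q = [1, 3, 5] / [2, 4, 6] / [7] / [8]
Final shape: (3, 3, 1, 1).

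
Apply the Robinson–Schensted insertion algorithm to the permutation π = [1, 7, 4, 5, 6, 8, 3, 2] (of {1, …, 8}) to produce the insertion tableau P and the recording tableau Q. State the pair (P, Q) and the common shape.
P = [1, 2, 5, 6, 8] / [3] / [4] / [7];  Q = [1, 2, 4, 5, 6] / [3] / [7] / [8];  common shape = (5, 1, 1, 1)

Row-insert the values π_1, π_2, … into P one at a time, bumping the leftmost entry strictly greater than the inserted value down to the next row. The recording tableau Q records, in position (i, j), the step at which that cell was added to P.
  Insert 1 (step 1): P = [1];  Q = [1]
  Insert 7 (step 2): P = [1, 7];  Q = [1, 2]
  Insert 4 (step 3): P = [1, 4] / [7];  Q = [1, 2] / [3]
  Insert 5 (step 4): P = [1, 4, 5] / [7];  Q = [1, 2, 4] / [3]
  Insert 6 (step 5): P = [1, 4, 5, 6] / [7];  Q = [1, 2, 4, 5] / [3]
  Insert 8 (step 6): P = [1, 4, 5, 6, 8] / [7];  Q = [1, 2, 4, 5, 6] / [3]
  Insert 3 (step 7): P = [1, 3, 5, 6, 8] / [4] / [7];  Q = [1, 2, 4, 5, 6] / [3] / [7]
  Insert 2 (step 8): P = [1, 2, 5, 6, 8] / [3] / [4] / [7];  Q = [1, 2, 4, 5, 6] / [3] / [7] / [8]
Final shape: (5, 1, 1, 1).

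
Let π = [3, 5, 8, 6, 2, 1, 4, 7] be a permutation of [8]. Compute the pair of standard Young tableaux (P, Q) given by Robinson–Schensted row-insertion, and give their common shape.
P = [1, 4, 6, 7] / [2, 5] / [3] / [8];  Q = [1, 2, 3, 8] / [4, 7] / [5] / [6];  common shape = (4, 2, 1, 1)

Row-insert the values π_1, π_2, … into P one at a time, bumping the leftmost entry strictly greater than the inserted value down to the next row. The recording tableau Q records, in position (i, j), the step at which that cell was added to P.
  Insert 3 (step 1): P = [3];  Q = [1]
  Insert 5 (step 2): P = [3, 5];  Q = [1, 2]
  Insert 8 (step 3): P = [3, 5, 8];  Q = [1, 2, 3]
  Insert 6 (step 4): P = [3, 5, 6] / [8];  Q = [1, 2, 3] / [4]
  Insert 2 (step 5): P = [2, 5, 6] / [3] / [8];  Q = [1, 2, 3] / [4] / [5]
  Insert 1 (step 6): P = [1, 5, 6] / [2] / [3] / [8];  Q = [1, 2, 3] / [4] / [5] / [6]
  Insert 4 (step 7): P = [1, 4, 6] / [2, 5] / [3] / [8];  Q = [1, 2, 3] / [4, 7] / [5] / [6]
  Insert 7 (step 8): P = [1, 4, 6, 7] / [2, 5] / [3] / [8];  Q = [1, 2, 3, 8] / [4, 7] / [5] / [6]
Final shape: (4, 2, 1, 1).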